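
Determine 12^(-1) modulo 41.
12^(-1) ≡ 24 (mod 41). Verification: 12 × 24 = 288 ≡ 1 (mod 41)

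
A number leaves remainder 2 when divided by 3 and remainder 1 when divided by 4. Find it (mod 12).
M = 3 × 4 = 12. M₁ = 4, y₁ ≡ 1 (mod 3). M₂ = 3, y₂ ≡ 3 (mod 4). y = 2×4×1 + 1×3×3 ≡ 5 (mod 12)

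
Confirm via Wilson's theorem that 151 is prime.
(150)! mod 151 = 150. Since this equals -1 (mod 151), Wilson confirms 151 is prime.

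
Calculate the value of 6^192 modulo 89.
Using Fermat: 6^{88} ≡ 1 (mod 89). 192 ≡ 16 (mod 88). So 6^{192} ≡ 6^{16} ≡ 64 (mod 89)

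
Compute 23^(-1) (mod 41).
23^(-1) ≡ 25 (mod 41). Verification: 23 × 25 = 575 ≡ 1 (mod 41)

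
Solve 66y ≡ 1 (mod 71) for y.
14

Using Extended Euclidean Algorithm:
gcd(66, 71) = 1
Bezout coefficients: 66 × 14 + 71 × -13 = 1
So 66 × 14 ≡ 1 (mod 71)
The inverse is 14 mod 71 = 14
Verification: 66 × 14 = 924 = 13 × 71 + 1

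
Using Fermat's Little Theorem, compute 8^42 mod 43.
By Fermat's Little Theorem, 8^{42} ≡ 1 (mod 43) since 43 is prime and gcd(8, 43) = 1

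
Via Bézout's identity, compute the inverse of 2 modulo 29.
Extended GCD: 2(-14) + 29(1) = 1. So 2^(-1) ≡ 15 ≡ 15 (mod 29). Verify: 2 × 15 = 30 ≡ 1 (mod 29)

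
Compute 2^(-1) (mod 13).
7

Using Extended Euclidean Algorithm:
gcd(2, 13) = 1
Bezout coefficients: 2 × -6 + 13 × 1 = 1
So 2 × -6 ≡ 1 (mod 13)
The inverse is -6 mod 13 = 7
Verification: 2 × 7 = 14 = 1 × 13 + 1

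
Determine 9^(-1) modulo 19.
9^(-1) ≡ 17 (mod 19). Verification: 9 × 17 = 153 ≡ 1 (mod 19)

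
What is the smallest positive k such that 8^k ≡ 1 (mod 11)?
Powers of 8 mod 11: 8^1≡8, 8^2≡9, 8^3≡6, 8^4≡4, 8^5≡10, 8^6≡3, 8^7≡2, 8^8≡5, 8^9≡7, 8^10≡1. Order = 10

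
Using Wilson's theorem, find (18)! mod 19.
By Wilson's theorem, (18)! ≡ -1 ≡ 18 (mod 19)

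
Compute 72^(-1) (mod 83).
15

Using Extended Euclidean Algorithm:
gcd(72, 83) = 1
Bezout coefficients: 72 × 15 + 83 × -13 = 1
So 72 × 15 ≡ 1 (mod 83)
The inverse is 15 mod 83 = 15
Verification: 72 × 15 = 1080 = 13 × 83 + 1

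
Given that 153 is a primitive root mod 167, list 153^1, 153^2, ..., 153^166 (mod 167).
g^1, g^2, ..., g^{166} mod 167: {153, 29, 95, 6, 83, 7, 69, 36, 164, 42, 80, 49, 149, 85, 146, 127, 59, 9, 41, 94, 20, 54, 79, 63, 120, 157, 140, 44, 52, 107, 5, 97, 145, 141, 30, 81, 35, 11, 13, 152, 43, 66, 78, 77, 91, 62, 134, 128, 45, 38, 136, 100, 103, 61, 148, 99, 117, 32, 53, 93, 34, 25, 151, 57, 37, 150, 71, 8, 55, 65, 92, 48, 163, 56, 51, 121, 143, 2, 139, 58, 23, 12, 166, 14, 138, 72, 161, 84, 160, 98, 131, 3, 125, 87, 118, 18, 82, 21, 40, 108, 158, 126, 73, 147, 113, 88, 104, 47, 10, 27, 123, 115, 60, 162, 70, 22, 26, 137, 86, 132, 156, 154, 15, 124, 101, 89, 90, 76, 105, 33, 39, 122, 129, 31, 67, 64, 106, 19, 68, 50, 135, 114, 74, 133, 142, 16, 110, 130, 17, 96, 159, 112, 102, 75, 119, 4, 111, 116, 46, 24, 165, 28, 109, 144, 155, 1}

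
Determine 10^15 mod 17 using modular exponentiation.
Using repeated squaring. 15 = 8 + 4 + 2 + 1 (binary 1111). Repeated squaring mod 17: 10^1 ≡ 10; 10^2 ≡ 10² = 100 ≡ 15; 10^4 ≡ 15² = 225 ≡ 4; 10^8 ≡ 4² = 16 ≡ 16. Multiply: 10^15 = 10^8 × 10^4 × 10^2 × 10^1 ≡ 16 × 4 × 15 × 10 (mod 17): 16 × 4 = 64 ≡ 13; 13 × 15 = 195 ≡ 8; 8 × 10 = 80 ≡ 12. So 10^15 ≡ 12 (mod 17).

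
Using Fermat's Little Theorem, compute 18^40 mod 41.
By Fermat's Little Theorem, 18^{40} ≡ 1 (mod 41) since 41 is prime and gcd(18, 41) = 1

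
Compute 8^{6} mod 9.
1

Using successive squaring:
Binary expansion of 6: 110
Powers of 8 mod 9 (each is the square of the previous):
  8^1 ≡ 8 (mod 9)
  8^2 ≡ 8² = 64 ≡ 1 (mod 9)
  8^4 ≡ 1² = 1 ≡ 1 (mod 9)
6 = 4 + 2, so 8^6 = 8^4 × 8^2 ≡ 1 × 1 (mod 9)
Multiplying step by step:
  1 × 1 = 1 ≡ 1 (mod 9)
Result: 8^6 ≡ 1 (mod 9)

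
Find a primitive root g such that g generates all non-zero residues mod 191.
p - 1 = 190 has prime divisors 2, 5, 19. h is a primitive root mod 191 iff h^(190/q) ≢ 1 (mod 191) for each such q.
h = 2: 2^95 ≡ 1, 2^38 ≡ 49, 2^10 ≡ 69 (mod 191); 2^95 ≡ 1, so not a primitive root.
h = 3: 3^95 ≡ 1, 3^38 ≡ 39, 3^10 ≡ 30 (mod 191); 3^95 ≡ 1, so not a primitive root.
h = 4: 4^95 ≡ 1, 4^38 ≡ 109, 4^10 ≡ 177 (mod 191); 4^95 ≡ 1, so not a primitive root.
h = 5: 5^95 ≡ 1, 5^38 ≡ 1, 5^10 ≡ 177 (mod 191); 5^95 ≡ 1, so not a primitive root.
h = 6: 6^95 ≡ 1, 6^38 ≡ 1, 6^10 ≡ 160 (mod 191); 6^95 ≡ 1, so not a primitive root.
h = 7: 7^95 ≡ 190, 7^38 ≡ 39, 7^10 ≡ 1 (mod 191); 7^10 ≡ 1, so not a primitive root.
h = 8: 8^95 ≡ 1, 8^38 ≡ 184, 8^10 ≡ 180 (mod 191); 8^95 ≡ 1, so not a primitive root.
h = 9: 9^95 ≡ 1, 9^38 ≡ 184, 9^10 ≡ 136 (mod 191); 9^95 ≡ 1, so not a primitive root.
h = 10: 10^95 ≡ 1, 10^38 ≡ 49, 10^10 ≡ 180 (mod 191); 10^95 ≡ 1, so not a primitive root.
h = 11: 11^95 ≡ 190, 11^38 ≡ 1, 11^10 ≡ 107 (mod 191); 11^38 ≡ 1, so not a primitive root.
h = 12: 12^95 ≡ 1, 12^38 ≡ 49, 12^10 ≡ 153 (mod 191); 12^95 ≡ 1, so not a primitive root.
h = 13: 13^95 ≡ 1, 13^38 ≡ 184, 13^10 ≡ 121 (mod 191); 13^95 ≡ 1, so not a primitive root.
h = 14: 14^95 ≡ 190, 14^38 ≡ 1, 14^10 ≡ 69 (mod 191); 14^38 ≡ 1, so not a primitive root.
h = 15: 15^95 ≡ 1, 15^38 ≡ 39, 15^10 ≡ 153 (mod 191); 15^95 ≡ 1, so not a primitive root.
h = 16: 16^95 ≡ 1, 16^38 ≡ 39, 16^10 ≡ 5 (mod 191); 16^95 ≡ 1, so not a primitive root.
h = 17: 17^95 ≡ 1, 17^38 ≡ 109, 17^10 ≡ 32 (mod 191); 17^95 ≡ 1, so not a primitive root.
h = 18: 18^95 ≡ 1, 18^38 ≡ 39, 18^10 ≡ 25 (mod 191); 18^95 ≡ 1, so not a primitive root.
h = 19: 19^95 ≡ 190, 19^38 ≡ 39, 19^10 ≡ 52 (mod 191); none is 1, so 19 has order 190 and is a primitive root.
The smallest primitive root mod 191 is g = 19.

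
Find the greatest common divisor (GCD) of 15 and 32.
1

Using the Euclidean algorithm:
15 = 0 × 32 + 15
32 = 2 × 15 + 2
15 = 7 × 2 + 1
2 = 2 × 1 + 0

GCD(15, 32) = 1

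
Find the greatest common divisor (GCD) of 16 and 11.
1

Using the Euclidean algorithm:
16 = 1 × 11 + 5
11 = 2 × 5 + 1
5 = 5 × 1 + 0

GCD(16, 11) = 1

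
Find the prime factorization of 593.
593

Divide by primes starting from smallest:
593 ÷ 593 = 1

593 = 593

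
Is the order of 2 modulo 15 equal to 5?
No, the actual order is 4, not 5.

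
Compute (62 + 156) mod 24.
2

(62 + 156) = 218
218 mod 24 = 2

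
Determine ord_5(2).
Powers of 2 mod 5: 2^1≡2, 2^2≡4, 2^3≡3, 2^4≡1. Order = 4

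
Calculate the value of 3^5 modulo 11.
5 = 4 + 1 (binary 101). Repeated squaring mod 11: 3^1 ≡ 3; 3^2 ≡ 3² = 9 ≡ 9; 3^4 ≡ 9² = 81 ≡ 4. Multiply: 3^5 = 3^4 × 3^1 ≡ 4 × 3 (mod 11): 4 × 3 = 12 ≡ 1. So 3^5 ≡ 1 (mod 11).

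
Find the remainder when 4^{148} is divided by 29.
By Fermat: 4^{28} ≡ 1 (mod 29). 148 = 5×28 + 8. So 4^{148} ≡ 4^{8} ≡ 25 (mod 29)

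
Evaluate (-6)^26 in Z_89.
Using repeated squaring. (-6) ≡ 83 (mod 89). 26 = 16 + 8 + 2 (binary 11010). Repeated squaring mod 89: 83^1 ≡ 83; 83^2 ≡ 83² = 6889 ≡ 36; 83^4 ≡ 36² = 1296 ≡ 50; 83^8 ≡ 50² = 2500 ≡ 8; 83^16 ≡ 8² = 64 ≡ 64. Multiply: (-6)^26 ≡ 83^16 × 83^8 × 83^2 ≡ 64 × 8 × 36 (mod 89): 64 × 8 = 512 ≡ 67; 67 × 36 = 2412 ≡ 9. So (-6)^26 ≡ 9 (mod 89).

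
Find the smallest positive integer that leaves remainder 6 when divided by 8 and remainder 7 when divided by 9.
M = 8 × 9 = 72. M₁ = 9, y₁ ≡ 1 (mod 8). M₂ = 8, y₂ ≡ 8 (mod 9). m = 6×9×1 + 7×8×8 ≡ 70 (mod 72). The smallest positive such number is 70.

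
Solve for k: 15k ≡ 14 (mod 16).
2

Since gcd(15, 16) = 1 divides 14, a solution exists.
Multiply both sides by the inverse of 15 mod 16:
  15^(-1) mod 16 = 15
  x ≡ 15 × 14 ≡ 210 ≡ 2 (mod 16)
Verification: 15 × 2 = 30 = 1 × 16 + 14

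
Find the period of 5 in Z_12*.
Powers of 5 mod 12: 5^1≡5, 5^2≡1. Order = 2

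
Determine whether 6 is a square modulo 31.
By Euler's criterion: 6^{15} ≡ 30 (mod 31). Since this equals -1 (≡ 30), 6 is not a QR.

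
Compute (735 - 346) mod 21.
11

(735 - 346) = 389
389 mod 21 = 11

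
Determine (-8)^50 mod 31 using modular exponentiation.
Using Fermat: (-8)^{30} ≡ 1 (mod 31). 50 ≡ 20 (mod 30). So (-8)^{50} ≡ (-8)^{20} ≡ 1 (mod 31)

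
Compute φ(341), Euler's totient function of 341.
300

Prime factorization: 341 = 11 × 31
Using the formula φ(n) = n × Π(1 - 1/p) for each prime factor p:
φ(341) = 341 × (1 - 1/11) × (1 - 1/31)
φ(341) = 300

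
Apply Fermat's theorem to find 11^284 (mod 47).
By Fermat: 11^{46} ≡ 1 (mod 47). 284 ≡ 8 (mod 46). So 11^{284} ≡ 11^{8} ≡ 12 (mod 47)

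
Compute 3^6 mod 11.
6 = 4 + 2 (binary 110). Repeated squaring mod 11: 3^1 ≡ 3; 3^2 ≡ 3² = 9 ≡ 9; 3^4 ≡ 9² = 81 ≡ 4. Multiply: 3^6 = 3^4 × 3^2 ≡ 4 × 9 (mod 11): 4 × 9 = 36 ≡ 3. So 3^6 ≡ 3 (mod 11).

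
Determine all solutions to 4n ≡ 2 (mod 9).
5

Since gcd(4, 9) = 1 divides 2, a solution exists.
Multiply both sides by the inverse of 4 mod 9:
  4^(-1) mod 9 = 7
  x ≡ 7 × 2 ≡ 14 ≡ 5 (mod 9)
Verification: 4 × 5 = 20 = 2 × 9 + 2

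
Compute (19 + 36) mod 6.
1

(19 + 36) = 55
55 mod 6 = 1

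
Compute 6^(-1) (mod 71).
12

Using Extended Euclidean Algorithm:
gcd(6, 71) = 1
Bezout coefficients: 6 × 12 + 71 × -1 = 1
So 6 × 12 ≡ 1 (mod 71)
The inverse is 12 mod 71 = 12
Verification: 6 × 12 = 72 = 1 × 71 + 1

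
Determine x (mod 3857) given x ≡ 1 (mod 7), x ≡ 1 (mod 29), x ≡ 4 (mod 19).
1828

Using the Chinese Remainder Theorem:
M = product of moduli = 3857
For equation 1: M_1 = 551, 551 ≡ 5 (mod 7), inverse of 551 mod 7 is 3 (check: 5 × 3 = 15 ≡ 1 (mod 7))
For equation 2: M_2 = 133, 133 ≡ 17 (mod 29), inverse of 133 mod 29 is 12 (check: 17 × 12 = 204 ≡ 1 (mod 29))
For equation 3: M_3 = 203, 203 ≡ 13 (mod 19), inverse of 203 mod 19 is 3 (check: 13 × 3 = 39 ≡ 1 (mod 19))
Combine: x ≡ Σ r_i×M_i×(M_i⁻¹ mod m_i) = 1×551×3 + 1×133×12 + 4×203×3 = 1653 + 1596 + 2436 = 5685
5685 mod 3857 = 1828
x ≡ 1828 (mod 3857)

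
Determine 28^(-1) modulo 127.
28^(-1) ≡ 59 (mod 127). Verification: 28 × 59 = 1652 ≡ 1 (mod 127)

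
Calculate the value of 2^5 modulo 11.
5 = 4 + 1 (binary 101). Repeated squaring mod 11: 2^1 ≡ 2; 2^2 ≡ 2² = 4 ≡ 4; 2^4 ≡ 4² = 16 ≡ 5. Multiply: 2^5 = 2^4 × 2^1 ≡ 5 × 2 (mod 11): 5 × 2 = 10 ≡ 10. So 2^5 ≡ 10 (mod 11).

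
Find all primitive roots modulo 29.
Primitive roots mod 29: {2, 3, 8, 10, 11, 14, 15, 18, 19, 21, 26, 27}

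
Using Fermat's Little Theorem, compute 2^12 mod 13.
By Fermat's Little Theorem, 2^{12} ≡ 1 (mod 13) since 13 is prime and gcd(2, 13) = 1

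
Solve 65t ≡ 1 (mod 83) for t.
23

Using Extended Euclidean Algorithm:
gcd(65, 83) = 1
Bezout coefficients: 65 × 23 + 83 × -18 = 1
So 65 × 23 ≡ 1 (mod 83)
The inverse is 23 mod 83 = 23
Verification: 65 × 23 = 1495 = 18 × 83 + 1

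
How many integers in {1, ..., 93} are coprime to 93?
60

Prime factorization: 93 = 3 × 31
Using the formula φ(n) = n × Π(1 - 1/p) for each prime factor p:
φ(93) = 93 × (1 - 1/3) × (1 - 1/31)
φ(93) = 60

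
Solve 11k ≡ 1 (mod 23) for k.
21

Using Extended Euclidean Algorithm:
gcd(11, 23) = 1
Bezout coefficients: 11 × -2 + 23 × 1 = 1
So 11 × -2 ≡ 1 (mod 23)
The inverse is -2 mod 23 = 21
Verification: 11 × 21 = 231 = 10 × 23 + 1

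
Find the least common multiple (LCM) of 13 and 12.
156

First find GCD(13, 12) using the Euclidean algorithm:
13 = 1 × 12 + 1
12 = 12 × 1 + 0
GCD(13, 12) = 1

LCM formula: LCM(a, b) = (a × b) / GCD(a, b)
LCM(13, 12) = (13 × 12) / 1
LCM(13, 12) = 156 / 1
LCM(13, 12) = 156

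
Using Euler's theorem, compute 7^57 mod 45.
By Euler: 7^{24} ≡ 1 (mod 45) since gcd(7, 45) = 1. 57 = 2×24 + 9. So 7^{57} ≡ 7^{9} ≡ 37 (mod 45)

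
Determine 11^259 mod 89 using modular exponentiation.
Using Fermat: 11^{88} ≡ 1 (mod 89). 259 ≡ 83 (mod 88). So 11^{259} ≡ 11^{83} ≡ 73 (mod 89)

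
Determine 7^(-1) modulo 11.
7^(-1) ≡ 8 (mod 11). Verification: 7 × 8 = 56 ≡ 1 (mod 11)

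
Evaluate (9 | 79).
(9/79) = 9^{39} mod 79 = 1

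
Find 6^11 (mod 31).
Using repeated squaring. 11 = 8 + 2 + 1 (binary 1011). Repeated squaring mod 31: 6^1 ≡ 6; 6^2 ≡ 6² = 36 ≡ 5; 6^4 ≡ 5² = 25 ≡ 25; 6^8 ≡ 25² = 625 ≡ 5. Multiply: 6^11 = 6^8 × 6^2 × 6^1 ≡ 5 × 5 × 6 (mod 31): 5 × 5 = 25 ≡ 25; 25 × 6 = 150 ≡ 26. So 6^11 ≡ 26 (mod 31).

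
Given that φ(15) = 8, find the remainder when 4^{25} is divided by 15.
By Euler: 4^{8} ≡ 1 (mod 15) since gcd(4, 15) = 1. 25 = 3×8 + 1. So 4^{25} ≡ 4^{1} ≡ 4 (mod 15)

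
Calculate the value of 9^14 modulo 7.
Using Fermat: 9^{6} ≡ 1 (mod 7). 14 ≡ 2 (mod 6). So 9^{14} ≡ 9^{2} ≡ 4 (mod 7)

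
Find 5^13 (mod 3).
Using Fermat: 5^{2} ≡ 1 (mod 3). 13 ≡ 1 (mod 2). So 5^{13} ≡ 5^{1} ≡ 2 (mod 3)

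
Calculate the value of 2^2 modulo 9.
2 = 2 (binary 10). Repeated squaring mod 9: 2^1 ≡ 2; 2^2 ≡ 2² = 4 ≡ 4. So 2^2 ≡ 4 (mod 9).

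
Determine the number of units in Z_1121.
1044

Prime factorization: 1121 = 19 × 59
Using the formula φ(n) = n × Π(1 - 1/p) for each prime factor p:
φ(1121) = 1121 × (1 - 1/19) × (1 - 1/59)
φ(1121) = 1044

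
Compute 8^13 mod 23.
Using repeated squaring. 13 = 8 + 4 + 1 (binary 1101). Repeated squaring mod 23: 8^1 ≡ 8; 8^2 ≡ 8² = 64 ≡ 18; 8^4 ≡ 18² = 324 ≡ 2; 8^8 ≡ 2² = 4 ≡ 4. Multiply: 8^13 = 8^8 × 8^4 × 8^1 ≡ 4 × 2 × 8 (mod 23): 4 × 2 = 8 ≡ 8; 8 × 8 = 64 ≡ 18. So 8^13 ≡ 18 (mod 23).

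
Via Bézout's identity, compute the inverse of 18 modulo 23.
Extended GCD: 18(9) + 23(-7) = 1. So 18^(-1) ≡ 9 ≡ 9 (mod 23). Verify: 18 × 9 = 162 ≡ 1 (mod 23)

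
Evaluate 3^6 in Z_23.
6 = 4 + 2 (binary 110). Repeated squaring mod 23: 3^1 ≡ 3; 3^2 ≡ 3² = 9 ≡ 9; 3^4 ≡ 9² = 81 ≡ 12. Multiply: 3^6 = 3^4 × 3^2 ≡ 12 × 9 (mod 23): 12 × 9 = 108 ≡ 16. So 3^6 ≡ 16 (mod 23).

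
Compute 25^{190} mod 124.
25

Using successive squaring:
Binary expansion of 190: 10111110
Powers of 25 mod 124 (each is the square of the previous):
  25^1 ≡ 25 (mod 124)
  25^2 ≡ 25² = 625 ≡ 5 (mod 124)
  25^4 ≡ 5² = 25 ≡ 25 (mod 124)
  25^8 ≡ 25² = 625 ≡ 5 (mod 124)
  25^16 ≡ 5² = 25 ≡ 25 (mod 124)
  25^32 ≡ 25² = 625 ≡ 5 (mod 124)
  25^64 ≡ 5² = 25 ≡ 25 (mod 124)
  25^128 ≡ 25² = 625 ≡ 5 (mod 124)
190 = 128 + 32 + 16 + 8 + 4 + 2, so 25^190 = 25^128 × 25^32 × 25^16 × 25^8 × 25^4 × 25^2 ≡ 5 × 5 × 25 × 5 × 25 × 5 (mod 124)
Multiplying step by step:
  5 × 5 = 25 ≡ 25 (mod 124)
  25 × 25 = 625 ≡ 5 (mod 124)
  5 × 5 = 25 ≡ 25 (mod 124)
  25 × 25 = 625 ≡ 5 (mod 124)
  5 × 5 = 25 ≡ 25 (mod 124)
Result: 25^190 ≡ 25 (mod 124)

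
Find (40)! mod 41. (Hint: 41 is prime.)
By Wilson's theorem, (40)! ≡ -1 ≡ 40 (mod 41)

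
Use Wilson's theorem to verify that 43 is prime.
(42)! mod 43 = 42. Since this equals -1 (mod 43), Wilson confirms 43 is prime.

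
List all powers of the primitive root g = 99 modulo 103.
g^1, g^2, ..., g^{102} mod 103: {99, 16, 39, 50, 6, 79, 96, 28, 94, 36, 62, 61, 65, 49, 10, 63, 57, 81, 88, 60, 69, 33, 74, 13, 51, 2, 95, 32, 78, 100, 12, 55, 89, 56, 85, 72, 21, 19, 27, 98, 20, 23, 11, 59, 73, 17, 35, 66, 45, 26, 102, 4, 87, 64, 53, 97, 24, 7, 75, 9, 67, 41, 42, 38, 54, 93, 40, 46, 22, 15, 43, 34, 70, 29, 90, 52, 101, 8, 71, 25, 3, 91, 48, 14, 47, 18, 31, 82, 84, 76, 5, 83, 80, 92, 44, 30, 86, 68, 37, 58, 77, 1}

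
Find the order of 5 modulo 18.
Powers of 5 mod 18: 5^1≡5, 5^2≡7, 5^3≡17, 5^4≡13, 5^5≡11, 5^6≡1. Order = 6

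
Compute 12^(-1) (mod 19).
12^(-1) ≡ 8 (mod 19). Verification: 12 × 8 = 96 ≡ 1 (mod 19)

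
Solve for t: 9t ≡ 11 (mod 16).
3

Since gcd(9, 16) = 1 divides 11, a solution exists.
Multiply both sides by the inverse of 9 mod 16:
  9^(-1) mod 16 = 9
  x ≡ 9 × 11 ≡ 99 ≡ 3 (mod 16)
Verification: 9 × 3 = 27 = 1 × 16 + 11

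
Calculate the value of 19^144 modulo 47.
Using Fermat: 19^{46} ≡ 1 (mod 47). 144 ≡ 6 (mod 46). So 19^{144} ≡ 19^{6} ≡ 9 (mod 47)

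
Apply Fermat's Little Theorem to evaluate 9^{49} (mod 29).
28

By Fermat's Little Theorem, a^(p-1) ≡ 1 (mod p) for prime p and gcd(a, p) = 1
Here p = 29, so 9^28 ≡ 1 (mod 29)
We can reduce the exponent: 49 mod 28 = 21
So 9^49 ≡ 9^21 (mod 29)
Computing: 9^21 mod 29 = 28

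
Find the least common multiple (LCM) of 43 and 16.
688

First find GCD(43, 16) using the Euclidean algorithm:
43 = 2 × 16 + 11
16 = 1 × 11 + 5
11 = 2 × 5 + 1
5 = 5 × 1 + 0
GCD(43, 16) = 1

LCM formula: LCM(a, b) = (a × b) / GCD(a, b)
LCM(43, 16) = (43 × 16) / 1
LCM(43, 16) = 688 / 1
LCM(43, 16) = 688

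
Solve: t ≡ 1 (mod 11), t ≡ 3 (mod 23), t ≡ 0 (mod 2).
M = 11 × 23 × 2 = 506. M₁ = 46, y₁ ≡ 6 (mod 11). M₂ = 22, y₂ ≡ 22 (mod 23). M₃ = 253, y₃ ≡ 1 (mod 2). t = 1×46×6 + 3×22×22 + 0×253×1 ≡ 210 (mod 506)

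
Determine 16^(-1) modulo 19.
16^(-1) ≡ 6 (mod 19). Verification: 16 × 6 = 96 ≡ 1 (mod 19)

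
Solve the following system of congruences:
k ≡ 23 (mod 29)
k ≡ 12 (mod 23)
81

Using the Chinese Remainder Theorem:
M = product of moduli = 667
For equation 1: M_1 = 23, 23 ≡ 23 (mod 29), inverse of 23 mod 29 is 24 (check: 23 × 24 = 552 ≡ 1 (mod 29))
For equation 2: M_2 = 29, 29 ≡ 6 (mod 23), inverse of 29 mod 23 is 4 (check: 6 × 4 = 24 ≡ 1 (mod 23))
Combine: k ≡ Σ r_i×M_i×(M_i⁻¹ mod m_i) = 23×23×24 + 12×29×4 = 12696 + 1392 = 14088
14088 mod 667 = 81
k ≡ 81 (mod 667)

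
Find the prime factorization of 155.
5 × 31

Divide by primes starting from smallest:
155 ÷ 5 = 31
31 ÷ 31 = 1

155 = 5 × 31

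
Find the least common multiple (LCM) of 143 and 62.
8866

First find GCD(143, 62) using the Euclidean algorithm:
143 = 2 × 62 + 19
62 = 3 × 19 + 5
19 = 3 × 5 + 4
5 = 1 × 4 + 1
4 = 4 × 1 + 0
GCD(143, 62) = 1

LCM formula: LCM(a, b) = (a × b) / GCD(a, b)
LCM(143, 62) = (143 × 62) / 1
LCM(143, 62) = 8866 / 1
LCM(143, 62) = 8866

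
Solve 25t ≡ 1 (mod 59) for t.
25^(-1) ≡ 26 (mod 59). Verification: 25 × 26 = 650 ≡ 1 (mod 59)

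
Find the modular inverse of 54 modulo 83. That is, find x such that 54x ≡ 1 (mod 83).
20

Using Extended Euclidean Algorithm:
gcd(54, 83) = 1
Bezout coefficients: 54 × 20 + 83 × -13 = 1
So 54 × 20 ≡ 1 (mod 83)
The inverse is 20 mod 83 = 20
Verification: 54 × 20 = 1080 = 13 × 83 + 1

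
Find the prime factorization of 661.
661

Divide by primes starting from smallest:
661 ÷ 661 = 1

661 = 661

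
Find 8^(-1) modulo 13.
5

Using Extended Euclidean Algorithm:
gcd(8, 13) = 1
Bezout coefficients: 8 × 5 + 13 × -3 = 1
So 8 × 5 ≡ 1 (mod 13)
The inverse is 5 mod 13 = 5
Verification: 8 × 5 = 40 = 3 × 13 + 1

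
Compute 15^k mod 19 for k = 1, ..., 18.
g^1, g^2, ..., g^{18} mod 19: {15, 16, 12, 9, 2, 11, 13, 5, 18, 4, 3, 7, 10, 17, 8, 6, 14, 1}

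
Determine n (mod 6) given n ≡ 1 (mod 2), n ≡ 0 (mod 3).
3

Using the Chinese Remainder Theorem:
M = product of moduli = 6
For equation 1: M_1 = 3, 3 ≡ 1 (mod 2), inverse of 3 mod 2 is 1 (check: 1 × 1 = 1 ≡ 1 (mod 2))
For equation 2: M_2 = 2, 2 ≡ 2 (mod 3), inverse of 2 mod 3 is 2 (check: 2 × 2 = 4 ≡ 1 (mod 3))
Combine: n ≡ Σ r_i×M_i×(M_i⁻¹ mod m_i) = 1×3×1 + 0×2×2 = 3 + 0 = 3
3 mod 6 = 3
n ≡ 3 (mod 6)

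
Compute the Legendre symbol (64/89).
(64/89) = 64^{44} mod 89 = 1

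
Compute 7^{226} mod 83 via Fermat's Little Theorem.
16

By Fermat's Little Theorem, a^(p-1) ≡ 1 (mod p) for prime p and gcd(a, p) = 1
Here p = 83, so 7^82 ≡ 1 (mod 83)
We can reduce the exponent: 226 mod 82 = 62
So 7^226 ≡ 7^62 (mod 83)
Computing: 7^62 mod 83 = 16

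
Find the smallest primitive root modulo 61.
2

A primitive root g modulo p has order p-1 = 60
Prime divisors of 60: [2, 3, 5]
g is a primitive root iff g^(60/q) ≢ 1 (mod 61) for each prime divisor q
Testing small values:
  g = 2: 2^30 ≡ 60, 2^20 ≡ 47, 2^12 ≡ 9 (mod 61) → none is 1, primitive root!
The smallest primitive root is 2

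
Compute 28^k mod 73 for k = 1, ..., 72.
g^1, g^2, ..., g^{72} mod 73: {28, 54, 52, 69, 34, 3, 11, 16, 10, 61, 29, 9, 33, 48, 30, 37, 14, 27, 26, 71, 17, 38, 42, 8, 5, 67, 51, 41, 53, 24, 15, 55, 7, 50, 13, 72, 45, 19, 21, 4, 39, 70, 62, 57, 63, 12, 44, 64, 40, 25, 43, 36, 59, 46, 47, 2, 56, 35, 31, 65, 68, 6, 22, 32, 20, 49, 58, 18, 66, 23, 60, 1}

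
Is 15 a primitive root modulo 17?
No

To verify, check if 15^(16/q) ≢ 1 (mod 17) for each prime divisor q of 16
Divisors of 16 = 16: [1, 2, 4, 8, 16]
  15^(16/2) = 15^8 ≡ 1 (mod 17)
Conclusion: 15 is not a primitive root modulo 17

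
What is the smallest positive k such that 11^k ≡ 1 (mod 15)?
Powers of 11 mod 15: 11^1≡11, 11^2≡1. Order = 2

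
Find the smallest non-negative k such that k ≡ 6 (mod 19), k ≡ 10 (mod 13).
101

Using the Chinese Remainder Theorem:
M = product of moduli = 247
For equation 1: M_1 = 13, 13 ≡ 13 (mod 19), inverse of 13 mod 19 is 3 (check: 13 × 3 = 39 ≡ 1 (mod 19))
For equation 2: M_2 = 19, 19 ≡ 6 (mod 13), inverse of 19 mod 13 is 11 (check: 6 × 11 = 66 ≡ 1 (mod 13))
Combine: k ≡ Σ r_i×M_i×(M_i⁻¹ mod m_i) = 6×13×3 + 10×19×11 = 234 + 2090 = 2324
2324 mod 247 = 101
k ≡ 101 (mod 247)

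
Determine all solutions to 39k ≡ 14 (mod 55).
6

Since gcd(39, 55) = 1 divides 14, a solution exists.
Multiply both sides by the inverse of 39 mod 55:
  39^(-1) mod 55 = 24
  x ≡ 24 × 14 ≡ 336 ≡ 6 (mod 55)
Verification: 39 × 6 = 234 = 4 × 55 + 14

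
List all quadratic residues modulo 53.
QRs mod 53: {1, 4, 6, 7, 9, 10, 11, 13, 15, 16, 17, 24, 25, 28, 29, 36, 37, 38, 40, 42, 43, 44, 46, 47, 49, 52}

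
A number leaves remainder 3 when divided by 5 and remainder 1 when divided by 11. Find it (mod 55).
M = 5 × 11 = 55. M₁ = 11, y₁ ≡ 1 (mod 5). M₂ = 5, y₂ ≡ 9 (mod 11). r = 3×11×1 + 1×5×9 ≡ 23 (mod 55)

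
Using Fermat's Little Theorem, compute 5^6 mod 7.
By Fermat's Little Theorem, 5^{6} ≡ 1 (mod 7) since 7 is prime and gcd(5, 7) = 1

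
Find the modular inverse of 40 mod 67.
40^(-1) ≡ 62 (mod 67). Verification: 40 × 62 = 2480 ≡ 1 (mod 67)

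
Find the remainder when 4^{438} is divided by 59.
By Fermat: 4^{58} ≡ 1 (mod 59). 438 = 7×58 + 32. So 4^{438} ≡ 4^{32} ≡ 5 (mod 59)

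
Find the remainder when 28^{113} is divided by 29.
By Fermat: 28^{28} ≡ 1 (mod 29). 113 = 4×28 + 1. So 28^{113} ≡ 28^{1} ≡ 28 (mod 29)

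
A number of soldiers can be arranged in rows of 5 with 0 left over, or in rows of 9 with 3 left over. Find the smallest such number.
M = 5 × 9 = 45. M₁ = 9, y₁ ≡ 4 (mod 5). M₂ = 5, y₂ ≡ 2 (mod 9). m = 0×9×4 + 3×5×2 ≡ 30 (mod 45). The smallest positive such number is 30.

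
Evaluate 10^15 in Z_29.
Using repeated squaring. 15 = 8 + 4 + 2 + 1 (binary 1111). Repeated squaring mod 29: 10^1 ≡ 10; 10^2 ≡ 10² = 100 ≡ 13; 10^4 ≡ 13² = 169 ≡ 24; 10^8 ≡ 24² = 576 ≡ 25. Multiply: 10^15 = 10^8 × 10^4 × 10^2 × 10^1 ≡ 25 × 24 × 13 × 10 (mod 29): 25 × 24 = 600 ≡ 20; 20 × 13 = 260 ≡ 28; 28 × 10 = 280 ≡ 19. So 10^15 ≡ 19 (mod 29).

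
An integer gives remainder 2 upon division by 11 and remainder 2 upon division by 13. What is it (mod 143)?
M = 11 × 13 = 143. M₁ = 13, y₁ ≡ 6 (mod 11). M₂ = 11, y₂ ≡ 6 (mod 13). k = 2×13×6 + 2×11×6 ≡ 2 (mod 143). The smallest positive such number is 2.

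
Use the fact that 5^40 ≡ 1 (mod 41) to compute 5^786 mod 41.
By Fermat: 5^{40} ≡ 1 (mod 41). 786 ≡ 26 (mod 40). So 5^{786} ≡ 5^{26} ≡ 4 (mod 41)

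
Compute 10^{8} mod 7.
2

Using successive squaring:
Binary expansion of 8: 1000
Powers of 10 mod 7 (each is the square of the previous):
  10^1 ≡ 3 (mod 7)
  10^2 ≡ 3² = 9 ≡ 2 (mod 7)
  10^4 ≡ 2² = 4 ≡ 4 (mod 7)
  10^8 ≡ 4² = 16 ≡ 2 (mod 7)
8 is a power of 2, so 10^8 is the last square: ≡ 2 (mod 7)
Result: 10^8 ≡ 2 (mod 7)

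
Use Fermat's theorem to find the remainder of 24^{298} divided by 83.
51

By Fermat's Little Theorem, a^(p-1) ≡ 1 (mod p) for prime p and gcd(a, p) = 1
Here p = 83, so 24^82 ≡ 1 (mod 83)
We can reduce the exponent: 298 mod 82 = 52
So 24^298 ≡ 24^52 (mod 83)
Computing: 24^52 mod 83 = 51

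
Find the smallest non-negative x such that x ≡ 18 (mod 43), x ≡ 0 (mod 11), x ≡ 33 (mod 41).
13563

Using the Chinese Remainder Theorem:
M = product of moduli = 19393
For equation 1: M_1 = 451, 451 ≡ 21 (mod 43), inverse of 451 mod 43 is 41 (check: 21 × 41 = 861 ≡ 1 (mod 43))
For equation 2: M_2 = 1763, 1763 ≡ 3 (mod 11), inverse of 1763 mod 11 is 4 (check: 3 × 4 = 12 ≡ 1 (mod 11))
For equation 3: M_3 = 473, 473 ≡ 22 (mod 41), inverse of 473 mod 41 is 28 (check: 22 × 28 = 616 ≡ 1 (mod 41))
Combine: x ≡ Σ r_i×M_i×(M_i⁻¹ mod m_i) = 18×451×41 + 0×1763×4 + 33×473×28 = 332838 + 0 + 437052 = 769890
769890 mod 19393 = 13563
x ≡ 13563 (mod 19393)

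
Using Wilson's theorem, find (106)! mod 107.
By Wilson's theorem, (106)! ≡ -1 ≡ 106 (mod 107)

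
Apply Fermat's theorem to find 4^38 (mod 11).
By Fermat: 4^{10} ≡ 1 (mod 11). 38 = 3×10 + 8. So 4^{38} ≡ 4^{8} ≡ 9 (mod 11)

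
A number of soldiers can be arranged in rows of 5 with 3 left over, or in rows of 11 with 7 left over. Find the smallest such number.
M = 5 × 11 = 55. M₁ = 11, y₁ ≡ 1 (mod 5). M₂ = 5, y₂ ≡ 9 (mod 11). r = 3×11×1 + 7×5×9 ≡ 18 (mod 55). The smallest positive such number is 18.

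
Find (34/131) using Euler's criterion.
(34/131) = 34^{65} mod 131 = 1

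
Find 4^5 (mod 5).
5 = 4 + 1 (binary 101). Repeated squaring mod 5: 4^1 ≡ 4; 4^2 ≡ 4² = 16 ≡ 1; 4^4 ≡ 1² = 1 ≡ 1. Multiply: 4^5 = 4^4 × 4^1 ≡ 1 × 4 (mod 5): 1 × 4 = 4 ≡ 4. So 4^5 ≡ 4 (mod 5).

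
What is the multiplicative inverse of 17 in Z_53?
25

Using Extended Euclidean Algorithm:
gcd(17, 53) = 1
Bezout coefficients: 17 × 25 + 53 × -8 = 1
So 17 × 25 ≡ 1 (mod 53)
The inverse is 25 mod 53 = 25
Verification: 17 × 25 = 425 = 8 × 53 + 1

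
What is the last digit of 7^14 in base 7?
Using repeated squaring. 7 ≡ 0 (mod 7). 14 = 8 + 4 + 2 (binary 1110). Repeated squaring mod 7: 0^1 ≡ 0; 0^2 ≡ 0² = 0 ≡ 0; 0^4 ≡ 0² = 0 ≡ 0; 0^8 ≡ 0² = 0 ≡ 0. Multiply: 7^14 ≡ 0^8 × 0^4 × 0^2 ≡ 0 × 0 × 0 (mod 7): 0 × 0 = 0 ≡ 0; 0 × 0 = 0 ≡ 0. So 7^14 ≡ 0 (mod 7).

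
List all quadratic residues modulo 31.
QRs mod 31: {1, 2, 4, 5, 7, 8, 9, 10, 14, 16, 18, 19, 20, 25, 28}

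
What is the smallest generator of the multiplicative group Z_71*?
p - 1 = 70 has prime divisors 2, 5, 7. h is a primitive root mod 71 iff h^(70/q) ≢ 1 (mod 71) for each such q.
h = 2: 2^35 ≡ 1, 2^14 ≡ 54, 2^10 ≡ 30 (mod 71); 2^35 ≡ 1, so not a primitive root.
h = 3: 3^35 ≡ 1, 3^14 ≡ 54, 3^10 ≡ 48 (mod 71); 3^35 ≡ 1, so not a primitive root.
h = 4: 4^35 ≡ 1, 4^14 ≡ 5, 4^10 ≡ 48 (mod 71); 4^35 ≡ 1, so not a primitive root.
h = 5: 5^35 ≡ 1, 5^14 ≡ 57, 5^10 ≡ 1 (mod 71); 5^35 ≡ 1, so not a primitive root.
h = 6: 6^35 ≡ 1, 6^14 ≡ 5, 6^10 ≡ 20 (mod 71); 6^35 ≡ 1, so not a primitive root.
h = 7: 7^35 ≡ 70, 7^14 ≡ 54, 7^10 ≡ 45 (mod 71); none is 1, so 7 has order 70 and is a primitive root.
The smallest primitive root mod 71 is g = 7.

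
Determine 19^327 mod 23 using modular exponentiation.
Using Fermat: 19^{22} ≡ 1 (mod 23). 327 ≡ 19 (mod 22). So 19^{327} ≡ 19^{19} ≡ 14 (mod 23)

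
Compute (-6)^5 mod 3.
(-6) ≡ 0 (mod 3). 5 = 4 + 1 (binary 101). Repeated squaring mod 3: 0^1 ≡ 0; 0^2 ≡ 0² = 0 ≡ 0; 0^4 ≡ 0² = 0 ≡ 0. Multiply: (-6)^5 ≡ 0^4 × 0^1 ≡ 0 × 0 (mod 3): 0 × 0 = 0 ≡ 0. So (-6)^5 ≡ 0 (mod 3).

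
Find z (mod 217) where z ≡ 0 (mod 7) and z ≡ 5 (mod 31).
M = 7 × 31 = 217. M₁ = 31, y₁ ≡ 5 (mod 7). M₂ = 7, y₂ ≡ 9 (mod 31). z = 0×31×5 + 5×7×9 ≡ 98 (mod 217)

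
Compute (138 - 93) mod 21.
3

(138 - 93) = 45
45 mod 21 = 3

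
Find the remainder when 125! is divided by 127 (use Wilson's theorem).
(126)! = (125)! × (126) ≡ -1 (mod 127). So (125)! ≡ -1 × (126)^(-1) ≡ (-1)×(-1) = 1 (mod 127)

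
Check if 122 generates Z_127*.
p - 1 = 126 has prime divisors 2, 3, 7. Check 122^(126/q) mod 127 for each: 122^(126/2) = 122^63 ≡ 1, 122^(126/3) = 122^42 ≡ 1, 122^(126/7) = 122^18 ≡ 64 (mod 127). Since 122^63 ≡ 1 (mod 127), the order of 122 divides 63 (in fact the order is 21) ≠ 126, so it is not a primitive root.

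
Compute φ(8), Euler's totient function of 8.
4

Prime factorization: 8 = 2^3
Using the formula φ(n) = n × Π(1 - 1/p) for each prime factor p:
φ(8) = 8 × (1 - 1/2)
φ(8) = 4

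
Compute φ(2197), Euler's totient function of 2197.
2028

Prime factorization: 2197 = 13^3
Using the formula φ(n) = n × Π(1 - 1/p) for each prime factor p:
φ(2197) = 2197 × (1 - 1/13)
φ(2197) = 2028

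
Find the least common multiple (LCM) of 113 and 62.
7006

First find GCD(113, 62) using the Euclidean algorithm:
113 = 1 × 62 + 51
62 = 1 × 51 + 11
51 = 4 × 11 + 7
11 = 1 × 7 + 4
7 = 1 × 4 + 3
4 = 1 × 3 + 1
3 = 3 × 1 + 0
GCD(113, 62) = 1

LCM formula: LCM(a, b) = (a × b) / GCD(a, b)
LCM(113, 62) = (113 × 62) / 1
LCM(113, 62) = 7006 / 1
LCM(113, 62) = 7006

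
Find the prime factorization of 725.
5^2 × 29

Divide by primes starting from smallest:
725 ÷ 5 = 145
145 ÷ 5 = 29
29 ÷ 29 = 1

725 = 5^2 × 29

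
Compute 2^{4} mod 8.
0

Using successive squaring:
Binary expansion of 4: 100
Powers of 2 mod 8 (each is the square of the previous):
  2^1 ≡ 2 (mod 8)
  2^2 ≡ 2² = 4 ≡ 4 (mod 8)
  2^4 ≡ 4² = 16 ≡ 0 (mod 8)
4 is a power of 2, so 2^4 is the last square: ≡ 0 (mod 8)
Result: 2^4 ≡ 0 (mod 8)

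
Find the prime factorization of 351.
3^3 × 13

Divide by primes starting from smallest:
351 ÷ 3 = 117
117 ÷ 3 = 39
39 ÷ 3 = 13
13 ÷ 13 = 1

351 = 3^3 × 13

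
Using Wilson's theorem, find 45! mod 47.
(46)! = (45)! × (46) ≡ -1 (mod 47). So (45)! ≡ -1 × (46)^(-1) ≡ (-1)×(-1) = 1 (mod 47)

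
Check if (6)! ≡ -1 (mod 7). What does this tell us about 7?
(6)! mod 7 = 6. Since this equals -1 (mod 7), Wilson confirms 7 is prime.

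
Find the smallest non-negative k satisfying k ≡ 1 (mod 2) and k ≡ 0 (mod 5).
M = 2 × 5 = 10. M₁ = 5, y₁ ≡ 1 (mod 2). M₂ = 2, y₂ ≡ 3 (mod 5). k = 1×5×1 + 0×2×3 ≡ 5 (mod 10)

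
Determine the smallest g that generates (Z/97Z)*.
5

A primitive root g modulo p has order p-1 = 96
Prime divisors of 96: [2, 3]
g is a primitive root iff g^(96/q) ≢ 1 (mod 97) for each prime divisor q
Testing small values:
  g = 2: 2^48 ≡ 1, 2^32 ≡ 35 (mod 97) → 2^48 ≡ 1, not primitive root
  g = 3: 3^48 ≡ 1, 3^32 ≡ 35 (mod 97) → 3^48 ≡ 1, not primitive root
  g = 4: 4^48 ≡ 1, 4^32 ≡ 61 (mod 97) → 4^48 ≡ 1, not primitive root
  g = 5: 5^48 ≡ 96, 5^32 ≡ 35 (mod 97) → none is 1, primitive root!
The smallest primitive root is 5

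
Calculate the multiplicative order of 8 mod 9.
Powers of 8 mod 9: 8^1≡8, 8^2≡1. Order = 2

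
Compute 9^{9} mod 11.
5

Using successive squaring:
Binary expansion of 9: 1001
Powers of 9 mod 11 (each is the square of the previous):
  9^1 ≡ 9 (mod 11)
  9^2 ≡ 9² = 81 ≡ 4 (mod 11)
  9^4 ≡ 4² = 16 ≡ 5 (mod 11)
  9^8 ≡ 5² = 25 ≡ 3 (mod 11)
9 = 8 + 1, so 9^9 = 9^8 × 9^1 ≡ 3 × 9 (mod 11)
Multiplying step by step:
  3 × 9 = 27 ≡ 5 (mod 11)
Result: 9^9 ≡ 5 (mod 11)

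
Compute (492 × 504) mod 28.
0

(492 × 504) = 247968
247968 mod 28 = 0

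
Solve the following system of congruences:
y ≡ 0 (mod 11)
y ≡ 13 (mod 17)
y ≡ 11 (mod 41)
1815

Using the Chinese Remainder Theorem:
M = product of moduli = 7667
For equation 1: M_1 = 697, 697 ≡ 4 (mod 11), inverse of 697 mod 11 is 3 (check: 4 × 3 = 12 ≡ 1 (mod 11))
For equation 2: M_2 = 451, 451 ≡ 9 (mod 17), inverse of 451 mod 17 is 2 (check: 9 × 2 = 18 ≡ 1 (mod 17))
For equation 3: M_3 = 187, 187 ≡ 23 (mod 41), inverse of 187 mod 41 is 25 (check: 23 × 25 = 575 ≡ 1 (mod 41))
Combine: y ≡ Σ r_i×M_i×(M_i⁻¹ mod m_i) = 0×697×3 + 13×451×2 + 11×187×25 = 0 + 11726 + 51425 = 63151
63151 mod 7667 = 1815
y ≡ 1815 (mod 7667)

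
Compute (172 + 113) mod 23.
9

(172 + 113) = 285
285 mod 23 = 9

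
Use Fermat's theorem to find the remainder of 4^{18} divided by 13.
1

By Fermat's Little Theorem, a^(p-1) ≡ 1 (mod p) for prime p and gcd(a, p) = 1
Here p = 13, so 4^12 ≡ 1 (mod 13)
We can reduce the exponent: 18 mod 12 = 6
So 4^18 ≡ 4^6 (mod 13)
Computing: 4^6 mod 13 = 1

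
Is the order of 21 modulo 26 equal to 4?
Yes, ord_26(21) = 4.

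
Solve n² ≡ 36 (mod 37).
The square roots of 36 mod 37 are 6 and 31. Verify: 6² = 36 ≡ 36 (mod 37)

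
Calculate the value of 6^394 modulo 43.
Using Fermat: 6^{42} ≡ 1 (mod 43). 394 ≡ 16 (mod 42). So 6^{394} ≡ 6^{16} ≡ 6 (mod 43)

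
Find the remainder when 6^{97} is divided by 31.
By Fermat: 6^{30} ≡ 1 (mod 31). 97 = 3×30 + 7. So 6^{97} ≡ 6^{7} ≡ 6 (mod 31)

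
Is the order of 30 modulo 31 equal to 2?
Yes, ord_31(30) = 2.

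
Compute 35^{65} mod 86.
21

Using successive squaring:
Binary expansion of 65: 1000001
Powers of 35 mod 86 (each is the square of the previous):
  35^1 ≡ 35 (mod 86)
  35^2 ≡ 35² = 1225 ≡ 21 (mod 86)
  35^4 ≡ 21² = 441 ≡ 11 (mod 86)
  35^8 ≡ 11² = 121 ≡ 35 (mod 86)
  35^16 ≡ 35² = 1225 ≡ 21 (mod 86)
  35^32 ≡ 21² = 441 ≡ 11 (mod 86)
  35^64 ≡ 11² = 121 ≡ 35 (mod 86)
65 = 64 + 1, so 35^65 = 35^64 × 35^1 ≡ 35 × 35 (mod 86)
Multiplying step by step:
  35 × 35 = 1225 ≡ 21 (mod 86)
Result: 35^65 ≡ 21 (mod 86)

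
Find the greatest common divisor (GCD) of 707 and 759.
1

Using the Euclidean algorithm:
707 = 0 × 759 + 707
759 = 1 × 707 + 52
707 = 13 × 52 + 31
52 = 1 × 31 + 21
31 = 1 × 21 + 10
21 = 2 × 10 + 1
10 = 10 × 1 + 0

GCD(707, 759) = 1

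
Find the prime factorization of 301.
7 × 43

Divide by primes starting from smallest:
301 ÷ 7 = 43
43 ÷ 43 = 1

301 = 7 × 43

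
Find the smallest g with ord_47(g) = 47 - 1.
p - 1 = 46 has prime divisors 2, 23. h is a primitive root mod 47 iff h^(46/q) ≢ 1 (mod 47) for each such q.
h = 2: 2^23 ≡ 1, 2^2 ≡ 4 (mod 47); 2^23 ≡ 1, so not a primitive root.
h = 3: 3^23 ≡ 1, 3^2 ≡ 9 (mod 47); 3^23 ≡ 1, so not a primitive root.
h = 4: 4^23 ≡ 1, 4^2 ≡ 16 (mod 47); 4^23 ≡ 1, so not a primitive root.
h = 5: 5^23 ≡ 46, 5^2 ≡ 25 (mod 47); none is 1, so 5 has order 46 and is a primitive root.
The smallest primitive root mod 47 is g = 5.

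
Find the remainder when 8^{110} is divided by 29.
By Fermat: 8^{28} ≡ 1 (mod 29). 110 = 3×28 + 26. So 8^{110} ≡ 8^{26} ≡ 5 (mod 29)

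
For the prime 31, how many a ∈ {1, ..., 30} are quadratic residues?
For prime 31, there are (p-1)/2 = (31-1)/2 = 15 quadratic residues (excluding 0).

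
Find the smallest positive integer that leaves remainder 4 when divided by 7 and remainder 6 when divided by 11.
M = 7 × 11 = 77. M₁ = 11, y₁ ≡ 2 (mod 7). M₂ = 7, y₂ ≡ 8 (mod 11). z = 4×11×2 + 6×7×8 ≡ 39 (mod 77). The smallest positive such number is 39.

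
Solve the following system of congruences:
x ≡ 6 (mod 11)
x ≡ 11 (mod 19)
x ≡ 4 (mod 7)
809

Using the Chinese Remainder Theorem:
M = product of moduli = 1463
For equation 1: M_1 = 133, 133 ≡ 1 (mod 11), inverse of 133 mod 11 is 1 (check: 1 × 1 = 1 ≡ 1 (mod 11))
For equation 2: M_2 = 77, 77 ≡ 1 (mod 19), inverse of 77 mod 19 is 1 (check: 1 × 1 = 1 ≡ 1 (mod 19))
For equation 3: M_3 = 209, 209 ≡ 6 (mod 7), inverse of 209 mod 7 is 6 (check: 6 × 6 = 36 ≡ 1 (mod 7))
Combine: x ≡ Σ r_i×M_i×(M_i⁻¹ mod m_i) = 6×133×1 + 11×77×1 + 4×209×6 = 798 + 847 + 5016 = 6661
6661 mod 1463 = 809
x ≡ 809 (mod 1463)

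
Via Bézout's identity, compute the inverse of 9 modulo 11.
Extended GCD: 9(5) + 11(-4) = 1. So 9^(-1) ≡ 5 ≡ 5 (mod 11). Verify: 9 × 5 = 45 ≡ 1 (mod 11)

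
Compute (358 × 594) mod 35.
27

(358 × 594) = 212652
212652 mod 35 = 27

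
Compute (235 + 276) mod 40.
31

(235 + 276) = 511
511 mod 40 = 31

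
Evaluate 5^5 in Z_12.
5 = 4 + 1 (binary 101). Repeated squaring mod 12: 5^1 ≡ 5; 5^2 ≡ 5² = 25 ≡ 1; 5^4 ≡ 1² = 1 ≡ 1. Multiply: 5^5 = 5^4 × 5^1 ≡ 1 × 5 (mod 12): 1 × 5 = 5 ≡ 5. So 5^5 ≡ 5 (mod 12).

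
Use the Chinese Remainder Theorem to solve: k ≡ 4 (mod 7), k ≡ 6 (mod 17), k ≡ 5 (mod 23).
74

Using the Chinese Remainder Theorem:
M = product of moduli = 2737
For equation 1: M_1 = 391, 391 ≡ 6 (mod 7), inverse of 391 mod 7 is 6 (check: 6 × 6 = 36 ≡ 1 (mod 7))
For equation 2: M_2 = 161, 161 ≡ 8 (mod 17), inverse of 161 mod 17 is 15 (check: 8 × 15 = 120 ≡ 1 (mod 17))
For equation 3: M_3 = 119, 119 ≡ 4 (mod 23), inverse of 119 mod 23 is 6 (check: 4 × 6 = 24 ≡ 1 (mod 23))
Combine: k ≡ Σ r_i×M_i×(M_i⁻¹ mod m_i) = 4×391×6 + 6×161×15 + 5×119×6 = 9384 + 14490 + 3570 = 27444
27444 mod 2737 = 74
k ≡ 74 (mod 2737)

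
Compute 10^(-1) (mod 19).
2

Using Extended Euclidean Algorithm:
gcd(10, 19) = 1
Bezout coefficients: 10 × 2 + 19 × -1 = 1
So 10 × 2 ≡ 1 (mod 19)
The inverse is 2 mod 19 = 2
Verification: 10 × 2 = 20 = 1 × 19 + 1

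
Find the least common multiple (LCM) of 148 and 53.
7844

First find GCD(148, 53) using the Euclidean algorithm:
148 = 2 × 53 + 42
53 = 1 × 42 + 11
42 = 3 × 11 + 9
11 = 1 × 9 + 2
9 = 4 × 2 + 1
2 = 2 × 1 + 0
GCD(148, 53) = 1

LCM formula: LCM(a, b) = (a × b) / GCD(a, b)
LCM(148, 53) = (148 × 53) / 1
LCM(148, 53) = 7844 / 1
LCM(148, 53) = 7844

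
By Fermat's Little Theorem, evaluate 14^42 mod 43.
By Fermat's Little Theorem, 14^{42} ≡ 1 (mod 43) since 43 is prime and gcd(14, 43) = 1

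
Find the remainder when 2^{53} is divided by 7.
By Fermat: 2^{6} ≡ 1 (mod 7). 53 = 8×6 + 5. So 2^{53} ≡ 2^{5} ≡ 4 (mod 7)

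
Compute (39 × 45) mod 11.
6

(39 × 45) = 1755
1755 mod 11 = 6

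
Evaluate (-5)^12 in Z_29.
Using repeated squaring. (-5) ≡ 24 (mod 29). 12 = 8 + 4 (binary 1100). Repeated squaring mod 29: 24^1 ≡ 24; 24^2 ≡ 24² = 576 ≡ 25; 24^4 ≡ 25² = 625 ≡ 16; 24^8 ≡ 16² = 256 ≡ 24. Multiply: (-5)^12 ≡ 24^8 × 24^4 ≡ 24 × 16 (mod 29): 24 × 16 = 384 ≡ 7. So (-5)^12 ≡ 7 (mod 29).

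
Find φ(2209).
2162

Prime factorization: 2209 = 47^2
Using the formula φ(n) = n × Π(1 - 1/p) for each prime factor p:
φ(2209) = 2209 × (1 - 1/47)
φ(2209) = 2162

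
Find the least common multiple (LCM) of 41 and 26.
1066

First find GCD(41, 26) using the Euclidean algorithm:
41 = 1 × 26 + 15
26 = 1 × 15 + 11
15 = 1 × 11 + 4
11 = 2 × 4 + 3
4 = 1 × 3 + 1
3 = 3 × 1 + 0
GCD(41, 26) = 1

LCM formula: LCM(a, b) = (a × b) / GCD(a, b)
LCM(41, 26) = (41 × 26) / 1
LCM(41, 26) = 1066 / 1
LCM(41, 26) = 1066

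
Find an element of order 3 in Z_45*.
16 has order 3 mod 45 since 16^{3} ≡ 1 (mod 45) and no smaller power works.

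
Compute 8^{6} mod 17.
4

Using successive squaring:
Binary expansion of 6: 110
Powers of 8 mod 17 (each is the square of the previous):
  8^1 ≡ 8 (mod 17)
  8^2 ≡ 8² = 64 ≡ 13 (mod 17)
  8^4 ≡ 13² = 169 ≡ 16 (mod 17)
6 = 4 + 2, so 8^6 = 8^4 × 8^2 ≡ 16 × 13 (mod 17)
Multiplying step by step:
  16 × 13 = 208 ≡ 4 (mod 17)
Result: 8^6 ≡ 4 (mod 17)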